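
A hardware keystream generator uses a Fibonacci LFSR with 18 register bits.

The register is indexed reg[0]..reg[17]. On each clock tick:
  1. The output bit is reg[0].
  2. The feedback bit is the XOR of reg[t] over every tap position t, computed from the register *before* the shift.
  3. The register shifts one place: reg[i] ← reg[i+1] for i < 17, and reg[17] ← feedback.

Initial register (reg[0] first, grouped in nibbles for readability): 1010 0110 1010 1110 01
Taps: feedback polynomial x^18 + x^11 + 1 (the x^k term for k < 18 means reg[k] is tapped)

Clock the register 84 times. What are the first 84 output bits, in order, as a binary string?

k : reg_k → out_k, fb_k
0: 101001101010111001 → 1, fb=1
1: 010011010101110011 → 0, fb=1
2: 100110101011100111 → 1, fb=0
3: 001101010111001110 → 0, fb=1
4: 011010101110011101 → 0, fb=0
5: 110101011100111010 → 1, fb=1
6: 101010111001110101 → 1, fb=0
7: 010101110011101010 → 0, fb=1
8: 101011100111010101 → 1, fb=0
9: 010111001110101010 → 0, fb=0
10: 101110011101010100 → 1, fb=0
11: 011100111010101000 → 0, fb=0
12: 111001110101010000 → 1, fb=0
13: 110011101010100000 → 1, fb=1
14: 100111010101000001 → 1, fb=0
15: 001110101010000010 → 0, fb=0
16: 011101010100000100 → 0, fb=0
17: 111010101000001000 → 1, fb=1
18: 110101010000010001 → 1, fb=1
19: 101010100000100011 → 1, fb=1
20: 010101000001000111 → 0, fb=1
21: 101010000010001111 → 1, fb=1
22: 010100000100011111 → 0, fb=0
23: 101000001000111110 → 1, fb=1
24: 010000010001111101 → 0, fb=1
25: 100000100011111011 → 1, fb=0
26: 000001000111110110 → 0, fb=1
27: 000010001111101101 → 0, fb=1
28: 000100011111011011 → 0, fb=1
29: 001000111110110111 → 0, fb=0
30: 010001111101101110 → 0, fb=1
31: 100011111011011101 → 1, fb=0
32: 000111110110111010 → 0, fb=0
33: 001111101101110100 → 0, fb=1
34: 011111011011101001 → 0, fb=1
35: 111110110111010011 → 1, fb=0
36: 111101101110100110 → 1, fb=1
37: 111011011101001101 → 1, fb=0
38: 110110111010011010 → 1, fb=1
39: 101101110100110101 → 1, fb=1
40: 011011101001101011 → 0, fb=1
41: 110111010011010111 → 1, fb=0
42: 101110100110101110 → 1, fb=1
43: 011101001101011101 → 0, fb=1
44: 111010011010111011 → 1, fb=1
45: 110100110101110111 → 1, fb=0
46: 101001101011101110 → 1, fb=0
47: 010011010111011100 → 0, fb=1
48: 100110101110111001 → 1, fb=1
49: 001101011101110011 → 0, fb=1
50: 011010111011100111 → 0, fb=1
51: 110101110111001111 → 1, fb=0
52: 101011101110011110 → 1, fb=1
53: 010111011100111101 → 0, fb=0
54: 101110111001111010 → 1, fb=0
55: 011101110011110100 → 0, fb=1
56: 111011100111101001 → 1, fb=0
57: 110111001111010010 → 1, fb=0
58: 101110011110100100 → 1, fb=1
59: 011100111101001001 → 0, fb=1
60: 111001111010010011 → 1, fb=1
61: 110011110100100111 → 1, fb=1
62: 100111101001001111 → 1, fb=0
63: 001111010010011110 → 0, fb=0
64: 011110100100111100 → 0, fb=0
65: 111101001001111000 → 1, fb=0
66: 111010010011110000 → 1, fb=0
67: 110100100111100000 → 1, fb=0
68: 101001001111000000 → 1, fb=0
69: 010010011110000000 → 0, fb=0
70: 100100111100000000 → 1, fb=1
71: 001001111000000001 → 0, fb=0
72: 010011110000000010 → 0, fb=0
73: 100111100000000100 → 1, fb=1
74: 001111000000001001 → 0, fb=0
75: 011110000000010010 → 0, fb=0
76: 111100000000100100 → 1, fb=1
77: 111000000001001001 → 1, fb=0
78: 110000000010010010 → 1, fb=1
79: 100000000100100101 → 1, fb=1
80: 000000001001001011 → 0, fb=1
81: 000000010010010111 → 0, fb=0
82: 000000100100101110 → 0, fb=0
83: 000001001001011100 → 0, fb=1

101001101010111001110101010000010001111101101110100110101110111001111010010011110000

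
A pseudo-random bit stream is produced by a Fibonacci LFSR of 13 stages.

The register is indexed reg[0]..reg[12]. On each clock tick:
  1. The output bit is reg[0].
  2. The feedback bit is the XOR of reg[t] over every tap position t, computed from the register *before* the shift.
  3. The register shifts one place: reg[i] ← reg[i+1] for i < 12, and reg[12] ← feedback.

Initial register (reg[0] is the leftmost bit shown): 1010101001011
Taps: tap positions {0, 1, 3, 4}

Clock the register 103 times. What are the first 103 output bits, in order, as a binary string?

k : reg_k → out_k, fb_k
0: 1010101001011 → 1, fb=0
1: 0101010010110 → 0, fb=0
2: 1010100101100 → 1, fb=0
3: 0101001011000 → 0, fb=0
4: 1010010110000 → 1, fb=1
5: 0100101100001 → 0, fb=0
6: 1001011000010 → 1, fb=0
7: 0010110000100 → 0, fb=1
8: 0101100001001 → 0, fb=1
9: 1011000010011 → 1, fb=0
10: 0110000100110 → 0, fb=1
11: 1100001001101 → 1, fb=0
12: 1000010011010 → 1, fb=1
13: 0000100110101 → 0, fb=1
14: 0001001101011 → 0, fb=1
15: 0010011010111 → 0, fb=0
16: 0100110101110 → 0, fb=0
17: 1001101011100 → 1, fb=1
18: 0011010111001 → 0, fb=1
19: 0110101110011 → 0, fb=0
20: 1101011100110 → 1, fb=1
21: 1010111001101 → 1, fb=0
22: 0101110011010 → 0, fb=1
23: 1011100110101 → 1, fb=1
24: 0111001101011 → 0, fb=0
25: 1110011010110 → 1, fb=0
26: 1100110101100 → 1, fb=1
27: 1001101011001 → 1, fb=1
28: 0011010110011 → 0, fb=1
29: 0110101100111 → 0, fb=0
30: 1101011001110 → 1, fb=1
31: 1010110011101 → 1, fb=0
32: 0101100111010 → 0, fb=1
33: 1011001110101 → 1, fb=0
34: 0110011101010 → 0, fb=1
35: 1100111010101 → 1, fb=1
36: 1001110101011 → 1, fb=1
37: 0011101010111 → 0, fb=0
38: 0111010101110 → 0, fb=0
39: 1110101011100 → 1, fb=1
40: 1101010111001 → 1, fb=1
41: 1010101110011 → 1, fb=0
42: 0101011100110 → 0, fb=0
43: 1010111001100 → 1, fb=0
44: 0101110011000 → 0, fb=1
45: 1011100110001 → 1, fb=1
46: 0111001100011 → 0, fb=0
47: 1110011000110 → 1, fb=0
48: 1100110001100 → 1, fb=1
49: 1001100011001 → 1, fb=1
50: 0011000110011 → 0, fb=1
51: 0110001100111 → 0, fb=1
52: 1100011001111 → 1, fb=0
53: 1000110011110 → 1, fb=0
54: 0001100111100 → 0, fb=0
55: 0011001111000 → 0, fb=1
56: 0110011110001 → 0, fb=1
57: 1100111100011 → 1, fb=1
58: 1001111000111 → 1, fb=1
59: 0011110001111 → 0, fb=0
60: 0111100011110 → 0, fb=1
61: 1111000111101 → 1, fb=1
62: 1110001111011 → 1, fb=0
63: 1100011110110 → 1, fb=0
64: 1000111101100 → 1, fb=0
65: 0001111011000 → 0, fb=0
66: 0011110110000 → 0, fb=0
67: 0111101100000 → 0, fb=1
68: 1111011000001 → 1, fb=1
69: 1110110000011 → 1, fb=1
70: 1101100000111 → 1, fb=0
71: 1011000001110 → 1, fb=0
72: 0110000011100 → 0, fb=1
73: 1100000111001 → 1, fb=0
74: 1000001110010 → 1, fb=1
75: 0000011100101 → 0, fb=0
76: 0000111001010 → 0, fb=1
77: 0001110010101 → 0, fb=0
78: 0011100101010 → 0, fb=0
79: 0111001010100 → 0, fb=0
80: 1110010101000 → 1, fb=0
81: 1100101010000 → 1, fb=1
82: 1001010100001 → 1, fb=0
83: 0010101000010 → 0, fb=1
84: 0101010000101 → 0, fb=0
85: 1010100001010 → 1, fb=0
86: 0101000010100 → 0, fb=0
87: 1010000101000 → 1, fb=1
88: 0100001010001 → 0, fb=1
89: 1000010100011 → 1, fb=1
90: 0000101000111 → 0, fb=1
91: 0001010001111 → 0, fb=1
92: 0010100011111 → 0, fb=1
93: 0101000111111 → 0, fb=0
94: 1010001111110 → 1, fb=1
95: 0100011111101 → 0, fb=1
96: 1000111111011 → 1, fb=0
97: 0001111110110 → 0, fb=0
98: 0011111101100 → 0, fb=0
99: 0111111011000 → 0, fb=1
100: 1111110110001 → 1, fb=0
101: 1111101100010 → 1, fb=0
102: 1111011000100 → 1, fb=1

1010101001011000010011010111001101011001110101011100110001100111100011110110000011100101010000101000111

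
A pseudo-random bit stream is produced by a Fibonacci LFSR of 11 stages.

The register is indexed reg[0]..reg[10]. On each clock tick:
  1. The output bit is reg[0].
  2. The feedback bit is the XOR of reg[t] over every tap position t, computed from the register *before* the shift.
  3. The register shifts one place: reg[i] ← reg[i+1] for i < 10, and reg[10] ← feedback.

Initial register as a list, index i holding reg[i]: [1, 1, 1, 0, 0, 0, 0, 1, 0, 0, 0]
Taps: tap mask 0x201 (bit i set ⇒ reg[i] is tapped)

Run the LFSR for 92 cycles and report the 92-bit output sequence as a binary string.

step | reg (before) | out | fb
   0 | 11100001000 | 1 | 1
   1 | 11000010001 | 1 | 1
   2 | 10000100011 | 1 | 0
   3 | 00001000110 | 0 | 1
   4 | 00010001101 | 0 | 0
   5 | 00100011010 | 0 | 1
   6 | 01000110101 | 0 | 0
   7 | 10001101010 | 1 | 0
   8 | 00011010100 | 0 | 0
   9 | 00110101000 | 0 | 0
  10 | 01101010000 | 0 | 0
  11 | 11010100000 | 1 | 1
  12 | 10101000001 | 1 | 1
  13 | 01010000011 | 0 | 1
  14 | 10100000111 | 1 | 0
  15 | 01000001110 | 0 | 1
  16 | 10000011101 | 1 | 1
  17 | 00000111011 | 0 | 1
  18 | 00001110111 | 0 | 1
  19 | 00011101111 | 0 | 1
  20 | 00111011111 | 0 | 1
  21 | 01110111111 | 0 | 1
  22 | 11101111111 | 1 | 0
  23 | 11011111110 | 1 | 0
  24 | 10111111100 | 1 | 1
  25 | 01111111001 | 0 | 0
  26 | 11111110010 | 1 | 0
  27 | 11111100100 | 1 | 1
  28 | 11111001001 | 1 | 1
  29 | 11110010011 | 1 | 0
  30 | 11100100110 | 1 | 0
  31 | 11001001100 | 1 | 1
  32 | 10010011001 | 1 | 1
  33 | 00100110011 | 0 | 1
  34 | 01001100111 | 0 | 1
  35 | 10011001111 | 1 | 0
  36 | 00110011110 | 0 | 1
  37 | 01100111101 | 0 | 0
  38 | 11001111010 | 1 | 0
  39 | 10011110100 | 1 | 1
  40 | 00111101001 | 0 | 0
  41 | 01111010010 | 0 | 1
  42 | 11110100101 | 1 | 1
  43 | 11101001011 | 1 | 0
  44 | 11010010110 | 1 | 0
  45 | 10100101100 | 1 | 1
  46 | 01001011001 | 0 | 0
  47 | 10010110010 | 1 | 0
  48 | 00101100100 | 0 | 0
  49 | 01011001000 | 0 | 0
  50 | 10110010000 | 1 | 1
  51 | 01100100001 | 0 | 0
  52 | 11001000010 | 1 | 0
  53 | 10010000100 | 1 | 1
  54 | 00100001001 | 0 | 0
  55 | 01000010010 | 0 | 1
  56 | 10000100101 | 1 | 1
  57 | 00001001011 | 0 | 1
  58 | 00010010111 | 0 | 1
  59 | 00100101111 | 0 | 1
  60 | 01001011111 | 0 | 1
  61 | 10010111111 | 1 | 0
  62 | 00101111110 | 0 | 1
  63 | 01011111101 | 0 | 0
  64 | 10111111010 | 1 | 0
  65 | 01111110100 | 0 | 0
  66 | 11111101000 | 1 | 1
  67 | 11111010001 | 1 | 1
  68 | 11110100011 | 1 | 0
  69 | 11101000110 | 1 | 0
  70 | 11010001100 | 1 | 1
  71 | 10100011001 | 1 | 1
  72 | 01000110011 | 0 | 1
  73 | 10001100111 | 1 | 0
  74 | 00011001110 | 0 | 1
  75 | 00110011101 | 0 | 0
  76 | 01100111010 | 0 | 1
  77 | 11001110101 | 1 | 1
  78 | 10011101011 | 1 | 0
  79 | 00111010110 | 0 | 1
  80 | 01110101101 | 0 | 0
  81 | 11101011010 | 1 | 0
  82 | 11010110100 | 1 | 1
  83 | 10101101001 | 1 | 1
  84 | 01011010011 | 0 | 1
  85 | 10110100111 | 1 | 0
  86 | 01101001110 | 0 | 1
  87 | 11010011101 | 1 | 1
  88 | 10100111011 | 1 | 0
  89 | 01001110110 | 0 | 1
  90 | 10011101101 | 1 | 1
  91 | 00111011011 | 0 | 1

11100001000110101000001110111111100100110011110100101100100001001011111101000110011101011010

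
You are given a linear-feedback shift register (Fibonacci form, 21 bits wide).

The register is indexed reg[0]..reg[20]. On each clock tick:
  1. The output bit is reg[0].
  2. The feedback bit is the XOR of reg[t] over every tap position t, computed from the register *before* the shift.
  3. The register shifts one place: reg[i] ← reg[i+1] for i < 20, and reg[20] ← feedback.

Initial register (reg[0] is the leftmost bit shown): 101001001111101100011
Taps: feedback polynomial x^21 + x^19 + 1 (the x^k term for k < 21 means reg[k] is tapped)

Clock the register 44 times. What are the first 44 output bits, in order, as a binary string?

10100100111110110001101111010011000111110001

k : reg_k → out_k, fb_k
0: 101001001111101100011 → 1, fb=0
1: 010010011111011000110 → 0, fb=1
2: 100100111110110001101 → 1, fb=1
3: 001001111101100011011 → 0, fb=1
4: 010011111011000110111 → 0, fb=1
5: 100111110110001101111 → 1, fb=0
6: 001111101100011011110 → 0, fb=1
7: 011111011000110111101 → 0, fb=0
8: 111110110001101111010 → 1, fb=0
9: 111101100011011110100 → 1, fb=1
10: 111011000110111101001 → 1, fb=1
11: 110110001101111010011 → 1, fb=0
12: 101100011011110100110 → 1, fb=0
13: 011000110111101001100 → 0, fb=0
14: 110001101111010011000 → 1, fb=1
15: 100011011110100110001 → 1, fb=1
16: 000110111101001100011 → 0, fb=1
17: 001101111010011000111 → 0, fb=1
18: 011011110100110001111 → 0, fb=1
19: 110111101001100011111 → 1, fb=0
20: 101111010011000111110 → 1, fb=0
21: 011110100110001111100 → 0, fb=0
22: 111101001100011111000 → 1, fb=1
23: 111010011000111110001 → 1, fb=1
24: 110100110001111100011 → 1, fb=0
25: 101001100011111000110 → 1, fb=0
26: 010011000111110001100 → 0, fb=0
27: 100110001111100011000 → 1, fb=1
28: 001100011111000110001 → 0, fb=0
29: 011000111110001100010 → 0, fb=1
30: 110001111100011000101 → 1, fb=1
31: 100011111000110001011 → 1, fb=0
32: 000111110001100010110 → 0, fb=1
33: 001111100011000101101 → 0, fb=0
34: 011111000110001011010 → 0, fb=1
35: 111110001100010110101 → 1, fb=1
36: 111100011000101101011 → 1, fb=0
37: 111000110001011010110 → 1, fb=0
38: 110001100010110101100 → 1, fb=1
39: 100011000101101011001 → 1, fb=1
40: 000110001011010110011 → 0, fb=1
41: 001100010110101100111 → 0, fb=1
42: 011000101101011001111 → 0, fb=1
43: 110001011010110011111 → 1, fb=0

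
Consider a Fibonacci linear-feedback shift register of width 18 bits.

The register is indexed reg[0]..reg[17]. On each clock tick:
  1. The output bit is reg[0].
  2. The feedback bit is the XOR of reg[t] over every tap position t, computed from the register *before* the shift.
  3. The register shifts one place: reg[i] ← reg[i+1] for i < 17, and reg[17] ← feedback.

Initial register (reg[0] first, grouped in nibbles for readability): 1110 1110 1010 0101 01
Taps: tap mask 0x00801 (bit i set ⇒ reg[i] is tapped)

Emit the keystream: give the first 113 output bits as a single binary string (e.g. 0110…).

11101110101001010111000101001011110010111100010101111000000000010101110010111001001001010110010010000000010110011

step | reg (before) | out | fb
   0 | 111011101010010101 | 1 | 1
   1 | 110111010100101011 | 1 | 1
   2 | 101110101001010111 | 1 | 0
   3 | 011101010010101110 | 0 | 0
   4 | 111010100101011100 | 1 | 0
   5 | 110101001010111000 | 1 | 1
   6 | 101010010101110001 | 1 | 0
   7 | 010100101011100010 | 0 | 1
   8 | 101001010111000101 | 1 | 0
   9 | 010010101110001010 | 0 | 0
  10 | 100101011100010100 | 1 | 1
  11 | 001010111000101001 | 0 | 0
  12 | 010101110001010010 | 0 | 1
  13 | 101011100010100101 | 1 | 1
  14 | 010111000101001011 | 0 | 1
  15 | 101110001010010111 | 1 | 1
  16 | 011100010100101111 | 0 | 0
  17 | 111000101001011110 | 1 | 0
  18 | 110001010010111100 | 1 | 1
  19 | 100010100101111001 | 1 | 0
  20 | 000101001011110010 | 0 | 1
  21 | 001010010111100101 | 0 | 1
  22 | 010100101111001011 | 0 | 1
  23 | 101001011110010111 | 1 | 1
  24 | 010010111100101111 | 0 | 0
  25 | 100101111001011110 | 1 | 0
  26 | 001011110010111100 | 0 | 0
  27 | 010111100101111000 | 0 | 1
  28 | 101111001011110001 | 1 | 0
  29 | 011110010111100010 | 0 | 1
  30 | 111100101111000101 | 1 | 0
  31 | 111001011110001010 | 1 | 1
  32 | 110010111100010101 | 1 | 1
  33 | 100101111000101011 | 1 | 1
  34 | 001011110001010111 | 0 | 1
  35 | 010111100010101111 | 0 | 0
  36 | 101111000101011110 | 1 | 0
  37 | 011110001010111100 | 0 | 0
  38 | 111100010101111000 | 1 | 0
  39 | 111000101011110000 | 1 | 0
  40 | 110001010111100000 | 1 | 0
  41 | 100010101111000000 | 1 | 0
  42 | 000101011110000000 | 0 | 0
  43 | 001010111100000000 | 0 | 0
  44 | 010101111000000000 | 0 | 0
  45 | 101011110000000000 | 1 | 1
  46 | 010111100000000001 | 0 | 0
  47 | 101111000000000010 | 1 | 1
  48 | 011110000000000101 | 0 | 0
  49 | 111100000000001010 | 1 | 1
  50 | 111000000000010101 | 1 | 1
  51 | 110000000000101011 | 1 | 1
  52 | 100000000001010111 | 1 | 0
  53 | 000000000010101110 | 0 | 0
  54 | 000000000101011100 | 0 | 1
  55 | 000000001010111001 | 0 | 0
  56 | 000000010101110010 | 0 | 1
  57 | 000000101011100101 | 0 | 1
  58 | 000001010111001011 | 0 | 1
  59 | 000010101110010111 | 0 | 0
  60 | 000101011100101110 | 0 | 0
  61 | 001010111001011100 | 0 | 1
  62 | 010101110010111001 | 0 | 0
  63 | 101011100101110010 | 1 | 0
  64 | 010111001011100100 | 0 | 1
  65 | 101110010111001001 | 1 | 0
  66 | 011100101110010010 | 0 | 0
  67 | 111001011100100100 | 1 | 1
  68 | 110010111001001001 | 1 | 0
  69 | 100101110010010010 | 1 | 1
  70 | 001011100100100101 | 0 | 0
  71 | 010111001001001010 | 0 | 1
  72 | 101110010010010101 | 1 | 1
  73 | 011100100100101011 | 0 | 0
  74 | 111001001001010110 | 1 | 0
  75 | 110010010010101100 | 1 | 1
  76 | 100100100101011001 | 1 | 0
  77 | 001001001010110010 | 0 | 0
  78 | 010010010101100100 | 0 | 1
  79 | 100100101011001001 | 1 | 0
  80 | 001001010110010010 | 0 | 0
  81 | 010010101100100100 | 0 | 0
  82 | 100101011001001000 | 1 | 0
  83 | 001010110010010000 | 0 | 0
  84 | 010101100100100000 | 0 | 0
  85 | 101011001001000000 | 1 | 0
  86 | 010110010010000000 | 0 | 0
  87 | 101100100100000000 | 1 | 1
  88 | 011001001000000001 | 0 | 0
  89 | 110010010000000010 | 1 | 1
  90 | 100100100000000101 | 1 | 1
  91 | 001001000000001011 | 0 | 0
  92 | 010010000000010110 | 0 | 0
  93 | 100100000000101100 | 1 | 1
  94 | 001000000001011001 | 0 | 1
  95 | 010000000010110011 | 0 | 0
  96 | 100000000101100110 | 1 | 0
  97 | 000000001011001100 | 0 | 1
  98 | 000000010110011001 | 0 | 0
  99 | 000000101100110010 | 0 | 0
 100 | 000001011001100100 | 0 | 1
 101 | 000010110011001001 | 0 | 1
 102 | 000101100110010011 | 0 | 0
 103 | 001011001100100110 | 0 | 0
 104 | 010110011001001100 | 0 | 1
 105 | 101100110010011001 | 1 | 1
 106 | 011001100100110011 | 0 | 0
 107 | 110011001001100110 | 1 | 0
 108 | 100110010011001100 | 1 | 0
 109 | 001100100110011000 | 0 | 0
 110 | 011001001100110000 | 0 | 0
 111 | 110010011001100000 | 1 | 0
 112 | 100100110011000000 | 1 | 0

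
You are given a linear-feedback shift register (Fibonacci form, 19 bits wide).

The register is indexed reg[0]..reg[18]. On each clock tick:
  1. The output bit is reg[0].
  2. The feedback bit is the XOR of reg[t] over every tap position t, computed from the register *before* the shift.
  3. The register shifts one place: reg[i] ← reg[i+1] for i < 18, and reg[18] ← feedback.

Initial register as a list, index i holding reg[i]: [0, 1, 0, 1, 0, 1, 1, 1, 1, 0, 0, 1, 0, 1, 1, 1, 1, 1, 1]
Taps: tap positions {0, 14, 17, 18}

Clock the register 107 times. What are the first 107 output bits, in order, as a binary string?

k : reg_k → out_k, fb_k
0: 0101011110010111111 → 0, fb=1
1: 1010111100101111111 → 1, fb=0
2: 0101111001011111110 → 0, fb=0
3: 1011110010111111100 → 1, fb=0
4: 0111100101111111000 → 0, fb=1
5: 1111001011111110001 → 1, fb=1
6: 1110010111111100011 → 1, fb=1
7: 1100101111111000111 → 1, fb=1
8: 1001011111110001111 → 1, fb=1
9: 0010111111100011111 → 0, fb=1
10: 0101111111000111111 → 0, fb=1
11: 1011111110001111111 → 1, fb=0
12: 0111111100011111110 → 0, fb=0
13: 1111111000111111100 → 1, fb=0
14: 1111110001111111000 → 1, fb=0
15: 1111100011111110000 → 1, fb=0
16: 1111000111111100000 → 1, fb=1
17: 1110001111111000001 → 1, fb=0
18: 1100011111110000010 → 1, fb=0
19: 1000111111100000100 → 1, fb=1
20: 0001111111000001001 → 0, fb=1
21: 0011111110000010011 → 0, fb=1
22: 0111111100000100111 → 0, fb=0
23: 1111111000001001110 → 1, fb=0
24: 1111110000010011100 → 1, fb=0
25: 1111100000100111000 → 1, fb=0
26: 1111000001001110000 → 1, fb=0
27: 1110000010011100000 → 1, fb=1
28: 1100000100111000001 → 1, fb=0
29: 1000001001110000010 → 1, fb=0
30: 0000010011100000100 → 0, fb=0
31: 0000100111000001000 → 0, fb=0
32: 0001001110000010000 → 0, fb=1
33: 0010011100000100001 → 0, fb=1
34: 0100111000001000011 → 0, fb=0
35: 1001110000010000110 → 1, fb=0
36: 0011100000100001100 → 0, fb=0
37: 0111000001000011000 → 0, fb=1
38: 1110000010000110001 → 1, fb=1
39: 1100000100001100011 → 1, fb=1
40: 1000001000011000111 → 1, fb=1
41: 0000010000110001111 → 0, fb=0
42: 0000100001100011110 → 0, fb=0
43: 0001000011000111100 → 0, fb=1
44: 0010000110001111001 → 0, fb=0
45: 0100001100011110010 → 0, fb=0
46: 1000011000111100100 → 1, fb=1
47: 0000110001111001001 → 0, fb=1
48: 0001100011110010011 → 0, fb=1
49: 0011000111100100111 → 0, fb=0
50: 0110001111001001110 → 0, fb=1
51: 1100011110010011101 → 1, fb=1
52: 1000111100100111011 → 1, fb=0
53: 0001111001001110110 → 0, fb=0
54: 0011110010011101100 → 0, fb=0
55: 0111100100111011000 → 0, fb=1
56: 1111001001110110001 → 1, fb=1
57: 1110010011101100011 → 1, fb=1
58: 1100100111011000111 → 1, fb=1
59: 1001001110110001111 → 1, fb=1
60: 0010011101100011111 → 0, fb=1
61: 0100111011000111111 → 0, fb=1
62: 1001110110001111111 → 1, fb=0
63: 0011101100011111110 → 0, fb=0
64: 0111011000111111100 → 0, fb=1
65: 1110110001111111001 → 1, fb=1
66: 1101100011111110011 → 1, fb=0
67: 1011000111111100110 → 1, fb=0
68: 0110001111111001100 → 0, fb=0
69: 1100011111110011000 → 1, fb=0
70: 1000111111100110000 → 1, fb=0
71: 0001111111001100000 → 0, fb=0
72: 0011111110011000000 → 0, fb=0
73: 0111111100110000000 → 0, fb=0
74: 1111111001100000000 → 1, fb=1
75: 1111110011000000001 → 1, fb=0
76: 1111100110000000010 → 1, fb=0
77: 1111001100000000100 → 1, fb=1
78: 1110011000000001001 → 1, fb=0
79: 1100110000000010010 → 1, fb=1
80: 1001100000000100101 → 1, fb=0
81: 0011000000001001010 → 0, fb=1
82: 0110000000010010101 → 0, fb=0
83: 1100000000100101010 → 1, fb=0
84: 1000000001001010100 → 1, fb=0
85: 0000000010010101000 → 0, fb=0
86: 0000000100101010000 → 0, fb=1
87: 0000001001010100001 → 0, fb=1
88: 0000010010101000011 → 0, fb=0
89: 0000100101010000110 → 0, fb=1
90: 0001001010100001101 → 0, fb=1
91: 0010010101000011011 → 0, fb=1
92: 0100101010000110111 → 0, fb=1
93: 1001010100001101111 → 1, fb=1
94: 0010101000011011111 → 0, fb=1
95: 0101010000110111111 → 0, fb=1
96: 1010100001101111111 → 1, fb=0
97: 0101000011011111110 → 0, fb=0
98: 1010000110111111100 → 1, fb=0
99: 0100001101111111000 → 0, fb=1
100: 1000011011111110001 → 1, fb=1
101: 0000110111111100011 → 0, fb=0
102: 0001101111111000110 → 0, fb=1
103: 0011011111110001101 → 0, fb=1
104: 0110111111100011011 → 0, fb=1
105: 1101111111000110111 → 1, fb=0
106: 1011111110001101110 → 1, fb=0

01010111100101111111000111111100000100111000001000011000111100100111011000111111100110000000010010101000011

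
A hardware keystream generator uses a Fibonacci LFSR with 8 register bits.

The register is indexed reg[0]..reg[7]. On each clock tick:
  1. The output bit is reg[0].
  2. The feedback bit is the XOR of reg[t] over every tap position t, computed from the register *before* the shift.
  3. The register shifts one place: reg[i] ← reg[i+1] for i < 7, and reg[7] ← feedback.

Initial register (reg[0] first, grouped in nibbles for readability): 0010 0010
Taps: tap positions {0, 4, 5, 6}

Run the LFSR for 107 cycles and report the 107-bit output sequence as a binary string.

k : reg_k → out_k, fb_k
0: 00100010 → 0, fb=1
1: 01000101 → 0, fb=1
2: 10001011 → 1, fb=1
3: 00010111 → 0, fb=0
4: 00101110 → 0, fb=1
5: 01011101 → 0, fb=0
6: 10111010 → 1, fb=1
7: 01110101 → 0, fb=1
8: 11101011 → 1, fb=1
9: 11010111 → 1, fb=1
10: 10101111 → 1, fb=0
11: 01011110 → 0, fb=1
12: 10111101 → 1, fb=1
13: 01111011 → 0, fb=0
14: 11110110 → 1, fb=1
15: 11101101 → 1, fb=1
16: 11011011 → 1, fb=1
17: 10110111 → 1, fb=1
18: 01101111 → 0, fb=1
19: 11011111 → 1, fb=0
20: 10111110 → 1, fb=0
21: 01111100 → 0, fb=0
22: 11111000 → 1, fb=0
23: 11110000 → 1, fb=1
24: 11100001 → 1, fb=1
25: 11000011 → 1, fb=0
26: 10000110 → 1, fb=1
27: 00001101 → 0, fb=0
28: 00011010 → 0, fb=0
29: 00110100 → 0, fb=1
30: 01101001 → 0, fb=1
31: 11010011 → 1, fb=0
32: 10100110 → 1, fb=1
33: 01001101 → 0, fb=0
34: 10011010 → 1, fb=1
35: 00110101 → 0, fb=1
36: 01101011 → 0, fb=0
37: 11010110 → 1, fb=1
38: 10101101 → 1, fb=1
39: 01011011 → 0, fb=0
40: 10110110 → 1, fb=1
41: 01101101 → 0, fb=0
42: 11011010 → 1, fb=1
43: 10110101 → 1, fb=0
44: 01101010 → 0, fb=0
45: 11010100 → 1, fb=0
46: 10101000 → 1, fb=0
47: 01010000 → 0, fb=0
48: 10100000 → 1, fb=1
49: 01000001 → 0, fb=0
50: 10000010 → 1, fb=0
51: 00000100 → 0, fb=1
52: 00001001 → 0, fb=1
53: 00010011 → 0, fb=1
54: 00100111 → 0, fb=0
55: 01001110 → 0, fb=1
56: 10011101 → 1, fb=1
57: 00111011 → 0, fb=0
58: 01110110 → 0, fb=0
59: 11101100 → 1, fb=1
60: 11011001 → 1, fb=0
61: 10110010 → 1, fb=0
62: 01100100 → 0, fb=1
63: 11001001 → 1, fb=0
64: 10010010 → 1, fb=0
65: 00100100 → 0, fb=1
66: 01001001 → 0, fb=1
67: 10010011 → 1, fb=0
68: 00100110 → 0, fb=0
69: 01001100 → 0, fb=0
70: 10011000 → 1, fb=0
71: 00110000 → 0, fb=0
72: 01100000 → 0, fb=0
73: 11000000 → 1, fb=1
74: 10000001 → 1, fb=1
75: 00000011 → 0, fb=1
76: 00000111 → 0, fb=0
77: 00001110 → 0, fb=1
78: 00011101 → 0, fb=0
79: 00111010 → 0, fb=0
80: 01110100 → 0, fb=1
81: 11101001 → 1, fb=0
82: 11010010 → 1, fb=0
83: 10100100 → 1, fb=0
84: 01001000 → 0, fb=1
85: 10010001 → 1, fb=1
86: 00100011 → 0, fb=1
87: 01000111 → 0, fb=0
88: 10001110 → 1, fb=0
89: 00011100 → 0, fb=0
90: 00111000 → 0, fb=1
91: 01110001 → 0, fb=0
92: 11100010 → 1, fb=0
93: 11000100 → 1, fb=0
94: 10001000 → 1, fb=0
95: 00010000 → 0, fb=0
96: 00100000 → 0, fb=0
97: 01000000 → 0, fb=0
98: 10000000 → 1, fb=1
99: 00000001 → 0, fb=0
100: 00000010 → 0, fb=1
101: 00000101 → 0, fb=1
102: 00001011 → 0, fb=0
103: 00010110 → 0, fb=0
104: 00101100 → 0, fb=0
105: 01011000 → 0, fb=1
106: 10110001 → 1, fb=1

00100010111010111101101111100001101001101011011010100000100111011001001001100000011101001000111000100000001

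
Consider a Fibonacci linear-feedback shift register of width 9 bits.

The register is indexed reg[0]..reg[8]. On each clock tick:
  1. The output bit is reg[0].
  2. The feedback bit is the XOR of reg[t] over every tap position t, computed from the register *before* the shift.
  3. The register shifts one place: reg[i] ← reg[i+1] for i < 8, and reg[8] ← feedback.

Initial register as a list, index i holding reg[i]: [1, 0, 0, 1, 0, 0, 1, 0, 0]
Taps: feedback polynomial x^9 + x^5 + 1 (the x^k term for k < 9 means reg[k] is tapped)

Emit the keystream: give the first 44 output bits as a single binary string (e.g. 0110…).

step | reg (before) | out | fb
   0 | 100100100 | 1 | 1
   1 | 001001001 | 0 | 1
   2 | 010010011 | 0 | 0
   3 | 100100110 | 1 | 1
   4 | 001001101 | 0 | 1
   5 | 010011011 | 0 | 1
   6 | 100110111 | 1 | 1
   7 | 001101111 | 0 | 1
   8 | 011011111 | 0 | 1
   9 | 110111111 | 1 | 0
  10 | 101111110 | 1 | 0
  11 | 011111100 | 0 | 1
  12 | 111111001 | 1 | 0
  13 | 111110010 | 1 | 1
  14 | 111100101 | 1 | 1
  15 | 111001011 | 1 | 0
  16 | 110010110 | 1 | 1
  17 | 100101101 | 1 | 0
  18 | 001011010 | 0 | 1
  19 | 010110101 | 0 | 0
  20 | 101101010 | 1 | 0
  21 | 011010100 | 0 | 0
  22 | 110101000 | 1 | 0
  23 | 101010000 | 1 | 1
  24 | 010100001 | 0 | 0
  25 | 101000010 | 1 | 1
  26 | 010000101 | 0 | 0
  27 | 100001010 | 1 | 0
  28 | 000010100 | 0 | 0
  29 | 000101000 | 0 | 1
  30 | 001010001 | 0 | 0
  31 | 010100010 | 0 | 0
  32 | 101000100 | 1 | 1
  33 | 010001001 | 0 | 1
  34 | 100010011 | 1 | 1
  35 | 000100111 | 0 | 0
  36 | 001001110 | 0 | 1
  37 | 010011101 | 0 | 1
  38 | 100111011 | 1 | 0
  39 | 001110110 | 0 | 0
  40 | 011101100 | 0 | 1
  41 | 111011001 | 1 | 0
  42 | 110110010 | 1 | 1
  43 | 101100101 | 1 | 1

10010010011011111100101101010000101000100111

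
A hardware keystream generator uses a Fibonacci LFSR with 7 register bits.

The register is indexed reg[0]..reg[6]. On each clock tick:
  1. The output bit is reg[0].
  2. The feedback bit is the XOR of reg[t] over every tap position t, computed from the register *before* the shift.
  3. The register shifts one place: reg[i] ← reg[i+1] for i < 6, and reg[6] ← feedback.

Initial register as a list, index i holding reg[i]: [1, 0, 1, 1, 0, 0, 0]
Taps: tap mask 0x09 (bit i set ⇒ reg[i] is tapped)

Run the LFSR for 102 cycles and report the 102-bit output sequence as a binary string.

101100000110011010100111001111011010000101010111110100101000110111000111111100001110111100101100100100

step | reg (before) | out | fb
   0 | 1011000 | 1 | 0
   1 | 0110000 | 0 | 0
   2 | 1100000 | 1 | 1
   3 | 1000001 | 1 | 1
   4 | 0000011 | 0 | 0
   5 | 0000110 | 0 | 0
   6 | 0001100 | 0 | 1
   7 | 0011001 | 0 | 1
   8 | 0110011 | 0 | 0
   9 | 1100110 | 1 | 1
  10 | 1001101 | 1 | 0
  11 | 0011010 | 0 | 1
  12 | 0110101 | 0 | 0
  13 | 1101010 | 1 | 0
  14 | 1010100 | 1 | 1
  15 | 0101001 | 0 | 1
  16 | 1010011 | 1 | 1
  17 | 0100111 | 0 | 0
  18 | 1001110 | 1 | 0
  19 | 0011100 | 0 | 1
  20 | 0111001 | 0 | 1
  21 | 1110011 | 1 | 1
  22 | 1100111 | 1 | 1
  23 | 1001111 | 1 | 0
  24 | 0011110 | 0 | 1
  25 | 0111101 | 0 | 1
  26 | 1111011 | 1 | 0
  27 | 1110110 | 1 | 1
  28 | 1101101 | 1 | 0
  29 | 1011010 | 1 | 0
  30 | 0110100 | 0 | 0
  31 | 1101000 | 1 | 0
  32 | 1010000 | 1 | 1
  33 | 0100001 | 0 | 0
  34 | 1000010 | 1 | 1
  35 | 0000101 | 0 | 0
  36 | 0001010 | 0 | 1
  37 | 0010101 | 0 | 0
  38 | 0101010 | 0 | 1
  39 | 1010101 | 1 | 1
  40 | 0101011 | 0 | 1
  41 | 1010111 | 1 | 1
  42 | 0101111 | 0 | 1
  43 | 1011111 | 1 | 0
  44 | 0111110 | 0 | 1
  45 | 1111101 | 1 | 0
  46 | 1111010 | 1 | 0
  47 | 1110100 | 1 | 1
  48 | 1101001 | 1 | 0
  49 | 1010010 | 1 | 1
  50 | 0100101 | 0 | 0
  51 | 1001010 | 1 | 0
  52 | 0010100 | 0 | 0
  53 | 0101000 | 0 | 1
  54 | 1010001 | 1 | 1
  55 | 0100011 | 0 | 0
  56 | 1000110 | 1 | 1
  57 | 0001101 | 0 | 1
  58 | 0011011 | 0 | 1
  59 | 0110111 | 0 | 0
  60 | 1101110 | 1 | 0
  61 | 1011100 | 1 | 0
  62 | 0111000 | 0 | 1
  63 | 1110001 | 1 | 1
  64 | 1100011 | 1 | 1
  65 | 1000111 | 1 | 1
  66 | 0001111 | 0 | 1
  67 | 0011111 | 0 | 1
  68 | 0111111 | 0 | 1
  69 | 1111111 | 1 | 0
  70 | 1111110 | 1 | 0
  71 | 1111100 | 1 | 0
  72 | 1111000 | 1 | 0
  73 | 1110000 | 1 | 1
  74 | 1100001 | 1 | 1
  75 | 1000011 | 1 | 1
  76 | 0000111 | 0 | 0
  77 | 0001110 | 0 | 1
  78 | 0011101 | 0 | 1
  79 | 0111011 | 0 | 1
  80 | 1110111 | 1 | 1
  81 | 1101111 | 1 | 0
  82 | 1011110 | 1 | 0
  83 | 0111100 | 0 | 1
  84 | 1111001 | 1 | 0
  85 | 1110010 | 1 | 1
  86 | 1100101 | 1 | 1
  87 | 1001011 | 1 | 0
  88 | 0010110 | 0 | 0
  89 | 0101100 | 0 | 1
  90 | 1011001 | 1 | 0
  91 | 0110010 | 0 | 0
  92 | 1100100 | 1 | 1
  93 | 1001001 | 1 | 0
  94 | 0010010 | 0 | 0
  95 | 0100100 | 0 | 0
  96 | 1001000 | 1 | 0
  97 | 0010000 | 0 | 0
  98 | 0100000 | 0 | 0
  99 | 1000000 | 1 | 1
 100 | 0000001 | 0 | 0
 101 | 0000010 | 0 | 0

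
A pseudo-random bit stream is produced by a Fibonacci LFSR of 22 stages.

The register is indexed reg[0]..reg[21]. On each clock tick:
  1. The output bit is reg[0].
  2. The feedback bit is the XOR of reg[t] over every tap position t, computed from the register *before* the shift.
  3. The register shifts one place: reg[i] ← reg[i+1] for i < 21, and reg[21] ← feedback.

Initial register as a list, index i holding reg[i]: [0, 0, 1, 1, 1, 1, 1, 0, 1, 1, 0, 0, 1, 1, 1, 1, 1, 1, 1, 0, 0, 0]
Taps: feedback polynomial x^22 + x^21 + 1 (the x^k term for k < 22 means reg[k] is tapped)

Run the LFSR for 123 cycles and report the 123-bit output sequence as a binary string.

001111101100111111100000101011011101010100000011001001011001100000001000111001000100000000111101000111100000000010100111101

k : reg_k → out_k, fb_k
0: 0011111011001111111000 → 0, fb=0
1: 0111110110011111110000 → 0, fb=0
2: 1111101100111111100000 → 1, fb=1
3: 1111011001111111000001 → 1, fb=0
4: 1110110011111110000010 → 1, fb=1
5: 1101100111111100000101 → 1, fb=0
6: 1011001111111000001010 → 1, fb=1
7: 0110011111110000010101 → 0, fb=1
8: 1100111111100000101011 → 1, fb=0
9: 1001111111000001010110 → 1, fb=1
10: 0011111110000010101101 → 0, fb=1
11: 0111111100000101011011 → 0, fb=1
12: 1111111000001010110111 → 1, fb=0
13: 1111110000010101101110 → 1, fb=1
14: 1111100000101011011101 → 1, fb=0
15: 1111000001010110111010 → 1, fb=1
16: 1110000010101101110101 → 1, fb=0
17: 1100000101011011101010 → 1, fb=1
18: 1000001010110111010101 → 1, fb=0
19: 0000010101101110101010 → 0, fb=0
20: 0000101011011101010100 → 0, fb=0
21: 0001010110111010101000 → 0, fb=0
22: 0010101101110101010000 → 0, fb=0
23: 0101011011101010100000 → 0, fb=0
24: 1010110111010101000000 → 1, fb=1
25: 0101101110101010000001 → 0, fb=1
26: 1011011101010100000011 → 1, fb=0
27: 0110111010101000000110 → 0, fb=0
28: 1101110101010000001100 → 1, fb=1
29: 1011101010100000011001 → 1, fb=0
30: 0111010101000000110010 → 0, fb=0
31: 1110101010000001100100 → 1, fb=1
32: 1101010100000011001001 → 1, fb=0
33: 1010101000000110010010 → 1, fb=1
34: 0101010000001100100101 → 0, fb=1
35: 1010100000011001001011 → 1, fb=0
36: 0101000000110010010110 → 0, fb=0
37: 1010000001100100101100 → 1, fb=1
38: 0100000011001001011001 → 0, fb=1
39: 1000000110010010110011 → 1, fb=0
40: 0000001100100101100110 → 0, fb=0
41: 0000011001001011001100 → 0, fb=0
42: 0000110010010110011000 → 0, fb=0
43: 0001100100101100110000 → 0, fb=0
44: 0011001001011001100000 → 0, fb=0
45: 0110010010110011000000 → 0, fb=0
46: 1100100101100110000000 → 1, fb=1
47: 1001001011001100000001 → 1, fb=0
48: 0010010110011000000010 → 0, fb=0
49: 0100101100110000000100 → 0, fb=0
50: 1001011001100000001000 → 1, fb=1
51: 0010110011000000010001 → 0, fb=1
52: 0101100110000000100011 → 0, fb=1
53: 1011001100000001000111 → 1, fb=0
54: 0110011000000010001110 → 0, fb=0
55: 1100110000000100011100 → 1, fb=1
56: 1001100000001000111001 → 1, fb=0
57: 0011000000010001110010 → 0, fb=0
58: 0110000000100011100100 → 0, fb=0
59: 1100000001000111001000 → 1, fb=1
60: 1000000010001110010001 → 1, fb=0
61: 0000000100011100100010 → 0, fb=0
62: 0000001000111001000100 → 0, fb=0
63: 0000010001110010001000 → 0, fb=0
64: 0000100011100100010000 → 0, fb=0
65: 0001000111001000100000 → 0, fb=0
66: 0010001110010001000000 → 0, fb=0
67: 0100011100100010000000 → 0, fb=0
68: 1000111001000100000000 → 1, fb=1
69: 0001110010001000000001 → 0, fb=1
70: 0011100100010000000011 → 0, fb=1
71: 0111001000100000000111 → 0, fb=1
72: 1110010001000000001111 → 1, fb=0
73: 1100100010000000011110 → 1, fb=1
74: 1001000100000000111101 → 1, fb=0
75: 0010001000000001111010 → 0, fb=0
76: 0100010000000011110100 → 0, fb=0
77: 1000100000000111101000 → 1, fb=1
78: 0001000000001111010001 → 0, fb=1
79: 0010000000011110100011 → 0, fb=1
80: 0100000000111101000111 → 0, fb=1
81: 1000000001111010001111 → 1, fb=0
82: 0000000011110100011110 → 0, fb=0
83: 0000000111101000111100 → 0, fb=0
84: 0000001111010001111000 → 0, fb=0
85: 0000011110100011110000 → 0, fb=0
86: 0000111101000111100000 → 0, fb=0
87: 0001111010001111000000 → 0, fb=0
88: 0011110100011110000000 → 0, fb=0
89: 0111101000111100000000 → 0, fb=0
90: 1111010001111000000000 → 1, fb=1
91: 1110100011110000000001 → 1, fb=0
92: 1101000111100000000010 → 1, fb=1
93: 1010001111000000000101 → 1, fb=0
94: 0100011110000000001010 → 0, fb=0
95: 1000111100000000010100 → 1, fb=1
96: 0001111000000000101001 → 0, fb=1
97: 0011110000000001010011 → 0, fb=1
98: 0111100000000010100111 → 0, fb=1
99: 1111000000000101001111 → 1, fb=0
100: 1110000000001010011110 → 1, fb=1
101: 1100000000010100111101 → 1, fb=0
102: 1000000000101001111010 → 1, fb=1
103: 0000000001010011110101 → 0, fb=1
104: 0000000010100111101011 → 0, fb=1
105: 0000000101001111010111 → 0, fb=1
106: 0000001010011110101111 → 0, fb=1
107: 0000010100111101011111 → 0, fb=1
108: 0000101001111010111111 → 0, fb=1
109: 0001010011110101111111 → 0, fb=1
110: 0010100111101011111111 → 0, fb=1
111: 0101001111010111111111 → 0, fb=1
112: 1010011110101111111111 → 1, fb=0
113: 0100111101011111111110 → 0, fb=0
114: 1001111010111111111100 → 1, fb=1
115: 0011110101111111111001 → 0, fb=1
116: 0111101011111111110011 → 0, fb=1
117: 1111010111111111100111 → 1, fb=0
118: 1110101111111111001110 → 1, fb=1
119: 1101011111111110011101 → 1, fb=0
120: 1010111111111100111010 → 1, fb=1
121: 0101111111111001110101 → 0, fb=1
122: 1011111111110011101011 → 1, fb=0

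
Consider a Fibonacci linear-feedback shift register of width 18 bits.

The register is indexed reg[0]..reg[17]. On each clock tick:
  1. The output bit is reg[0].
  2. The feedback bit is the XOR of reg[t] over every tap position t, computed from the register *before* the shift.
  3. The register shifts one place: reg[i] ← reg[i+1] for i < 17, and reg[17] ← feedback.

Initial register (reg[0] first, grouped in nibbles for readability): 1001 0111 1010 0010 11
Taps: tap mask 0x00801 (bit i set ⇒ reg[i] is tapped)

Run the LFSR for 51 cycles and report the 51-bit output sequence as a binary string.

step | reg (before) | out | fb
   0 | 100101111010001011 | 1 | 1
   1 | 001011110100010111 | 0 | 0
   2 | 010111101000101110 | 0 | 0
   3 | 101111010001011100 | 1 | 0
   4 | 011110100010111000 | 0 | 0
   5 | 111101000101110000 | 1 | 0
   6 | 111010001011100000 | 1 | 0
   7 | 110100010111000000 | 1 | 0
   8 | 101000101110000000 | 1 | 1
   9 | 010001011100000001 | 0 | 0
  10 | 100010111000000010 | 1 | 1
  11 | 000101110000000101 | 0 | 0
  12 | 001011100000001010 | 0 | 0
  13 | 010111000000010100 | 0 | 0
  14 | 101110000000101000 | 1 | 1
  15 | 011100000001010001 | 0 | 1
  16 | 111000000010100011 | 1 | 1
  17 | 110000000101000111 | 1 | 0
  18 | 100000001010001110 | 1 | 1
  19 | 000000010100011101 | 0 | 0
  20 | 000000101000111010 | 0 | 0
  21 | 000001010001110100 | 0 | 1
  22 | 000010100011101001 | 0 | 1
  23 | 000101000111010011 | 0 | 1
  24 | 001010001110100111 | 0 | 0
  25 | 010100011101001110 | 0 | 1
  26 | 101000111010011101 | 1 | 1
  27 | 010001110100111011 | 0 | 0
  28 | 100011101001110110 | 1 | 0
  29 | 000111010011101100 | 0 | 1
  30 | 001110100111011001 | 0 | 1
  31 | 011101001110110011 | 0 | 0
  32 | 111010011101100110 | 1 | 0
  33 | 110100111011001100 | 1 | 0
  34 | 101001110110011000 | 1 | 1
  35 | 010011101100110001 | 0 | 0
  36 | 100111011001100010 | 1 | 0
  37 | 001110110011000100 | 0 | 1
  38 | 011101100110001001 | 0 | 0
  39 | 111011001100010010 | 1 | 1
  40 | 110110011000100101 | 1 | 1
  41 | 101100110001001011 | 1 | 0
  42 | 011001100010010110 | 0 | 0
  43 | 110011000100101100 | 1 | 1
  44 | 100110001001011001 | 1 | 0
  45 | 001100010010110010 | 0 | 0
  46 | 011000100101100100 | 0 | 1
  47 | 110001001011001001 | 1 | 0
  48 | 100010010110010010 | 1 | 1
  49 | 000100101100100101 | 0 | 0
  50 | 001001011001001010 | 0 | 1

100101111010001011100000001010001110100111011001100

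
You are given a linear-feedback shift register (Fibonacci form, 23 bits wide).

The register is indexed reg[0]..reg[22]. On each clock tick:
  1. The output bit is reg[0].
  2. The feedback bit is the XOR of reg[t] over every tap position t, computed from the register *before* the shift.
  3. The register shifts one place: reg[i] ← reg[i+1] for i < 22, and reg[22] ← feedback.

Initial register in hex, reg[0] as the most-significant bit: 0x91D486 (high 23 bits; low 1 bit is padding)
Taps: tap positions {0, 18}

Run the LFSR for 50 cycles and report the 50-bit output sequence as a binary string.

k : reg_k → out_k, fb_k
0: 10010001110101001000011 → 1, fb=1
1: 00100011101010010000111 → 0, fb=0
2: 01000111010100100001110 → 0, fb=0
3: 10001110101001000011100 → 1, fb=0
4: 00011101010010000111000 → 0, fb=1
5: 00111010100100001110001 → 0, fb=1
6: 01110101001000011100011 → 0, fb=0
7: 11101010010000111000110 → 1, fb=1
8: 11010100100001110001101 → 1, fb=1
9: 10101001000011100011011 → 1, fb=0
10: 01010010000111000110110 → 0, fb=1
11: 10100100001110001101101 → 1, fb=1
12: 01001000011100011011011 → 0, fb=1
13: 10010000111000110110111 → 1, fb=0
14: 00100001110001101101110 → 0, fb=0
15: 01000011100011011011100 → 0, fb=1
16: 10000111000110110111001 → 1, fb=0
17: 00001110001101101110010 → 0, fb=1
18: 00011100011011011100101 → 0, fb=0
19: 00111000110110111001010 → 0, fb=0
20: 01110001101101110010100 → 0, fb=1
21: 11100011011011100101001 → 1, fb=1
22: 11000110110111001010011 → 1, fb=0
23: 10001101101110010100110 → 1, fb=1
24: 00011011011100101001101 → 0, fb=0
25: 00110110111001010011010 → 0, fb=1
26: 01101101110010100110101 → 0, fb=1
27: 11011011100101001101011 → 1, fb=1
28: 10110111001010011010111 → 1, fb=0
29: 01101110010100110101110 → 0, fb=0
30: 11011100101001101011100 → 1, fb=0
31: 10111001010011010111000 → 1, fb=0
32: 01110010100110101110000 → 0, fb=1
33: 11100101001101011100001 → 1, fb=1
34: 11001010011010111000011 → 1, fb=1
35: 10010100110101110000111 → 1, fb=1
36: 00101001101011100001111 → 0, fb=0
37: 01010011010111000011110 → 0, fb=1
38: 10100110101110000111101 → 1, fb=0
39: 01001101011100001111010 → 0, fb=1
40: 10011010111000011110101 → 1, fb=0
41: 00110101110000111101010 → 0, fb=0
42: 01101011100001111010100 → 0, fb=1
43: 11010111000011110101001 → 1, fb=1
44: 10101110000111101010011 → 1, fb=0
45: 01011100001111010100110 → 0, fb=0
46: 10111000011110101001100 → 1, fb=1
47: 01110000111101010011001 → 0, fb=1
48: 11100001111010100110011 → 1, fb=0
49: 11000011110101001100110 → 1, fb=1

10010001110101001000011100011011011100101001101011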